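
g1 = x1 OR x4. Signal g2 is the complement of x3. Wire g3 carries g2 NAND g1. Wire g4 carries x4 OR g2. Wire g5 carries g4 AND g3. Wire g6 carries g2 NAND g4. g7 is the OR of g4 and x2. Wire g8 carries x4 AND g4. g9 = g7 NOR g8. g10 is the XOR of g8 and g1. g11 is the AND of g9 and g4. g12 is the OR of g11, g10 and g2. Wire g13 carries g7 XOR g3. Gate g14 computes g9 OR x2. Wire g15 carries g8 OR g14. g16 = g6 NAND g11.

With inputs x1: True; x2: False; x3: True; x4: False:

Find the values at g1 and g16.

g1 = x1 OR x4 = True OR False = True
g2 = NOT x3 = NOT True = False
g4 = x4 OR g2 = False OR False = False
g6 = g2 NAND g4 = False NAND False = True
g7 = g4 OR x2 = False OR False = False
g8 = x4 AND g4 = False AND False = False
g9 = g7 NOR g8 = False NOR False = True
g11 = g9 AND g4 = True AND False = False
g16 = g6 NAND g11 = True NAND False = True

g1 = True; g16 = True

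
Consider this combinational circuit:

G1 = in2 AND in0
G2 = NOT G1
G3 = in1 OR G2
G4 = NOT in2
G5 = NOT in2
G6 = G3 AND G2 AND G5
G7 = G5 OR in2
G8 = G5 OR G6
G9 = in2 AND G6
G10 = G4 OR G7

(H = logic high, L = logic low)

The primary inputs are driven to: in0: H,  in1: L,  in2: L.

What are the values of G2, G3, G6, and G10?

G2 = H, G3 = H, G6 = H, G10 = H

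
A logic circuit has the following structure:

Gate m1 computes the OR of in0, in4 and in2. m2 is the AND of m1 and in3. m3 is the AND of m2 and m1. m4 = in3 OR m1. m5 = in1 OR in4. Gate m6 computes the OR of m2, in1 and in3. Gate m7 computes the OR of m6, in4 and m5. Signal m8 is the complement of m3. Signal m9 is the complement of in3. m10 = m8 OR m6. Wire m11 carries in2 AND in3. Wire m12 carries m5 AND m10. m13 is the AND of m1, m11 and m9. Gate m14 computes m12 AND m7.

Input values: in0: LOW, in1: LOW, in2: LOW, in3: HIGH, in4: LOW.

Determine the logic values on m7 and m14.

m1 = in0 OR in4 OR in2 = LOW OR LOW OR LOW = LOW
m2 = m1 AND in3 = LOW AND HIGH = LOW
m3 = m2 AND m1 = LOW AND LOW = LOW
m5 = in1 OR in4 = LOW OR LOW = LOW
m6 = m2 OR in1 OR in3 = LOW OR LOW OR HIGH = HIGH
m7 = m6 OR in4 OR m5 = HIGH OR LOW OR LOW = HIGH
m8 = NOT m3 = NOT LOW = HIGH
m10 = m8 OR m6 = HIGH OR HIGH = HIGH
m12 = m5 AND m10 = LOW AND HIGH = LOW
m14 = m12 AND m7 = LOW AND HIGH = LOW

m7 = HIGH; m14 = LOW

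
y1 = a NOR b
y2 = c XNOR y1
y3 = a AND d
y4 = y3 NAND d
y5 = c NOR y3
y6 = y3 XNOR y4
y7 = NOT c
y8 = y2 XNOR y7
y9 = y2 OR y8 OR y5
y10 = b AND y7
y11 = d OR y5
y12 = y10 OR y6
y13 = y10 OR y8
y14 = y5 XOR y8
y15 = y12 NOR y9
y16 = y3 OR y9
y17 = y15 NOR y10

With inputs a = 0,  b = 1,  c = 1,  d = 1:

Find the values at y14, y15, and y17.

y1 = a NOR b = 0 NOR 1 = 0
y2 = c XNOR y1 = 1 XNOR 0 = 0
y3 = a AND d = 0 AND 1 = 0
y4 = y3 NAND d = 0 NAND 1 = 1
y5 = c NOR y3 = 1 NOR 0 = 0
y6 = y3 XNOR y4 = 0 XNOR 1 = 0
y7 = NOT c = NOT 1 = 0
y8 = y2 XNOR y7 = 0 XNOR 0 = 1
y9 = y2 OR y8 OR y5 = 0 OR 1 OR 0 = 1
y10 = b AND y7 = 1 AND 0 = 0
y12 = y10 OR y6 = 0 OR 0 = 0
y14 = y5 XOR y8 = 0 XOR 1 = 1
y15 = y12 NOR y9 = 0 NOR 1 = 0
y17 = y15 NOR y10 = 0 NOR 0 = 1

y14 = 1, y15 = 0, y17 = 1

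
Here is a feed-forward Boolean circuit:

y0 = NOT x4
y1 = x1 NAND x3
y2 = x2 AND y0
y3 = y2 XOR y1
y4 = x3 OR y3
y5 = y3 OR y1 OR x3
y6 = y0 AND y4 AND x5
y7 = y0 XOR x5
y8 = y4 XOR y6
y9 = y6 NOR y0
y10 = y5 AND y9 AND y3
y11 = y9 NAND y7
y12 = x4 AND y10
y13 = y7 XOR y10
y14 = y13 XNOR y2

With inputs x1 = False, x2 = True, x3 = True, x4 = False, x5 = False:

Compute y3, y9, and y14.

y0 = NOT x4 = NOT False = True
y1 = x1 NAND x3 = False NAND True = True
y2 = x2 AND y0 = True AND True = True
y3 = y2 XOR y1 = True XOR True = False
y4 = x3 OR y3 = True OR False = True
y5 = y3 OR y1 OR x3 = False OR True OR True = True
y6 = y0 AND y4 AND x5 = True AND True AND False = False
y7 = y0 XOR x5 = True XOR False = True
y9 = y6 NOR y0 = False NOR True = False
y10 = y5 AND y9 AND y3 = True AND False AND False = False
y13 = y7 XOR y10 = True XOR False = True
y14 = y13 XNOR y2 = True XNOR True = True

y3 = False; y9 = False; y14 = True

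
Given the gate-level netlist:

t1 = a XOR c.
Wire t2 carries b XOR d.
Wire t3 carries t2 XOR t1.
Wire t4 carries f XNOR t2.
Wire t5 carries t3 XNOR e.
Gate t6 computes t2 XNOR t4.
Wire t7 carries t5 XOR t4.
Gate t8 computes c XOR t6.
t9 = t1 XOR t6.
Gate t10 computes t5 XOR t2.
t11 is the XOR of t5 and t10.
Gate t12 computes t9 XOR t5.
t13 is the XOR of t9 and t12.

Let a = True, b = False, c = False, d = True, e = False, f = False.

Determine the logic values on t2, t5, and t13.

t1 = a XOR c = True XOR False = True
t2 = b XOR d = False XOR True = True
t3 = t2 XOR t1 = True XOR True = False
t4 = f XNOR t2 = False XNOR True = False
t5 = t3 XNOR e = False XNOR False = True
t6 = t2 XNOR t4 = True XNOR False = False
t9 = t1 XOR t6 = True XOR False = True
t12 = t9 XOR t5 = True XOR True = False
t13 = t9 XOR t12 = True XOR False = True

t2 = True  t5 = True  t13 = True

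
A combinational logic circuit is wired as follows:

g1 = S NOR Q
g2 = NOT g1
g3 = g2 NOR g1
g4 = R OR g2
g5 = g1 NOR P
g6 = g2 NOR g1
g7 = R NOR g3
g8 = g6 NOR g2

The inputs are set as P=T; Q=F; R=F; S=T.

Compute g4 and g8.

g1 = S NOR Q = T NOR F = F
g2 = NOT g1 = NOT F = T
g4 = R OR g2 = F OR T = T
g6 = g2 NOR g1 = T NOR F = F
g8 = g6 NOR g2 = F NOR T = F

g4 = T  g8 = F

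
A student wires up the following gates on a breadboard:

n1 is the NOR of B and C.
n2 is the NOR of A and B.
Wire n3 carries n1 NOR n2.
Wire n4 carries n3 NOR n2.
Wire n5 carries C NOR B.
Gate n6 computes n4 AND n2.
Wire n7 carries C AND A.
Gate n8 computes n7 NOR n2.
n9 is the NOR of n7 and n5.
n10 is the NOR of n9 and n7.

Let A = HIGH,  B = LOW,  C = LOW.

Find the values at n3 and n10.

n1 = B NOR C = LOW NOR LOW = HIGH
n2 = A NOR B = HIGH NOR LOW = LOW
n3 = n1 NOR n2 = HIGH NOR LOW = LOW
n5 = C NOR B = LOW NOR LOW = HIGH
n7 = C AND A = LOW AND HIGH = LOW
n9 = n7 NOR n5 = LOW NOR HIGH = LOW
n10 = n9 NOR n7 = LOW NOR LOW = HIGH

n3 = LOW, n10 = HIGH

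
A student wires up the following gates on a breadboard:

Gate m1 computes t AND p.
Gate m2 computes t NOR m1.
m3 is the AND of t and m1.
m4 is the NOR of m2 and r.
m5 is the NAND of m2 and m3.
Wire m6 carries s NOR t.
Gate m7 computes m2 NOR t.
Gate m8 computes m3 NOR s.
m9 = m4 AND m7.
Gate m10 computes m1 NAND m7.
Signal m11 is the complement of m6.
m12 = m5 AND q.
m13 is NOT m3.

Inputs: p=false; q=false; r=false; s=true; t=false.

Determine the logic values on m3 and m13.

m3 = false; m13 = true

m1 = t AND p = false AND false = false
m3 = t AND m1 = false AND false = false
m13 = NOT m3 = NOT false = true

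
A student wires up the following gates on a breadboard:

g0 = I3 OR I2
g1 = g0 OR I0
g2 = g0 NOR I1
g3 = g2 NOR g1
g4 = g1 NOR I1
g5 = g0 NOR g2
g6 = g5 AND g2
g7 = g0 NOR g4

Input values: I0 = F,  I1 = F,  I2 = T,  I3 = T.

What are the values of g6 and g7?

g6 = F  g7 = F

g0 = I3 OR I2 = T OR T = T
g1 = g0 OR I0 = T OR F = T
g2 = g0 NOR I1 = T NOR F = F
g4 = g1 NOR I1 = T NOR F = F
g5 = g0 NOR g2 = T NOR F = F
g6 = g5 AND g2 = F AND F = F
g7 = g0 NOR g4 = T NOR F = F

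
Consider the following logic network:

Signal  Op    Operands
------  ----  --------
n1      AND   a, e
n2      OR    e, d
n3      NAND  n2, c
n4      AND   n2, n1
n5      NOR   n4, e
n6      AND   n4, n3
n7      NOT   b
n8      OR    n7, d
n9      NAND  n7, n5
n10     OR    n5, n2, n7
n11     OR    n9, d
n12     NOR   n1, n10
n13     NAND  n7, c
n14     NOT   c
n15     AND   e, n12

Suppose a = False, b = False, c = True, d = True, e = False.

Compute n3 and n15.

n1 = a AND e = False AND False = False
n2 = e OR d = False OR True = True
n3 = n2 NAND c = True NAND True = False
n4 = n2 AND n1 = True AND False = False
n5 = n4 NOR e = False NOR False = True
n7 = NOT b = NOT False = True
n10 = n5 OR n2 OR n7 = True OR True OR True = True
n12 = n1 NOR n10 = False NOR True = False
n15 = e AND n12 = False AND False = False

n3 = False; n15 = False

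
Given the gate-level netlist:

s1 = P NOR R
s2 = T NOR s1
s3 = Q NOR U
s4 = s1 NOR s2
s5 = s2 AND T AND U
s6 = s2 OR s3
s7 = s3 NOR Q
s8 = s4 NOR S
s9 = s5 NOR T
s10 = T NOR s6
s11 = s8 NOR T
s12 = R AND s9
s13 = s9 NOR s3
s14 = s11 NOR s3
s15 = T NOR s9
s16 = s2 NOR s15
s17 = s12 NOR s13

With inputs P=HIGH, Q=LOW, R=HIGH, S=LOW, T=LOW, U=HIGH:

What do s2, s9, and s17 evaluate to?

s2 = HIGH  s9 = HIGH  s17 = LOW

s1 = P NOR R = HIGH NOR HIGH = LOW
s2 = T NOR s1 = LOW NOR LOW = HIGH
s3 = Q NOR U = LOW NOR HIGH = LOW
s5 = s2 AND T AND U = HIGH AND LOW AND HIGH = LOW
s9 = s5 NOR T = LOW NOR LOW = HIGH
s12 = R AND s9 = HIGH AND HIGH = HIGH
s13 = s9 NOR s3 = HIGH NOR LOW = LOW
s17 = s12 NOR s13 = HIGH NOR LOW = LOW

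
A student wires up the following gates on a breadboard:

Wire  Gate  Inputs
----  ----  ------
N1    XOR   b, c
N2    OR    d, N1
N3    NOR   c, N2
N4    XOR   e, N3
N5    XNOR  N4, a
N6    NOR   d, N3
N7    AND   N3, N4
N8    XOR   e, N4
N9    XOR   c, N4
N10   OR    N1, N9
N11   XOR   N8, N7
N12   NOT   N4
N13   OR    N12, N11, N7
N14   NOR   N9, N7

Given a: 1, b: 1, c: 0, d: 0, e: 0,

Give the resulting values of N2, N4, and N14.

N1 = b XOR c = 1 XOR 0 = 1
N2 = d OR N1 = 0 OR 1 = 1
N3 = c NOR N2 = 0 NOR 1 = 0
N4 = e XOR N3 = 0 XOR 0 = 0
N7 = N3 AND N4 = 0 AND 0 = 0
N9 = c XOR N4 = 0 XOR 0 = 0
N14 = N9 NOR N7 = 0 NOR 0 = 1

N2 = 1; N4 = 0; N14 = 1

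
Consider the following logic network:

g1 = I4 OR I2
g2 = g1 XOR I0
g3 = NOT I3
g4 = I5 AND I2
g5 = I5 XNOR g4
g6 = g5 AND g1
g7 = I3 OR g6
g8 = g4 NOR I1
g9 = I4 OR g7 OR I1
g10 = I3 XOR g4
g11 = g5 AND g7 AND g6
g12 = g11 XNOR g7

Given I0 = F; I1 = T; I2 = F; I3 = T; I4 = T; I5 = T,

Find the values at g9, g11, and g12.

g9 = T, g11 = F, g12 = F

g1 = I4 OR I2 = T OR F = T
g4 = I5 AND I2 = T AND F = F
g5 = I5 XNOR g4 = T XNOR F = F
g6 = g5 AND g1 = F AND T = F
g7 = I3 OR g6 = T OR F = T
g9 = I4 OR g7 OR I1 = T OR T OR T = T
g11 = g5 AND g7 AND g6 = F AND T AND F = F
g12 = g11 XNOR g7 = F XNOR T = F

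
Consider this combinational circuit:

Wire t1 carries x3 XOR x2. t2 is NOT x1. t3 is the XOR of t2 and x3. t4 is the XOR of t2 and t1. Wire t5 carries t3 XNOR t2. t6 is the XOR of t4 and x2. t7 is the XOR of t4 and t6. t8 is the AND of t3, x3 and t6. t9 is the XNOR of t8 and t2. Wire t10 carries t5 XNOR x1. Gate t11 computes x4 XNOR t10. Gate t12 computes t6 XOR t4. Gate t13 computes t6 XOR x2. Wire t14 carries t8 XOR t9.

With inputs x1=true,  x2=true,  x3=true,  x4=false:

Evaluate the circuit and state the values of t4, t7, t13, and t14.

t4 = false; t7 = true; t13 = false; t14 = true

t1 = x3 XOR x2 = true XOR true = false
t2 = NOT x1 = NOT true = false
t3 = t2 XOR x3 = false XOR true = true
t4 = t2 XOR t1 = false XOR false = false
t6 = t4 XOR x2 = false XOR true = true
t7 = t4 XOR t6 = false XOR true = true
t8 = t3 AND x3 AND t6 = true AND true AND true = true
t9 = t8 XNOR t2 = true XNOR false = false
t13 = t6 XOR x2 = true XOR true = false
t14 = t8 XOR t9 = true XOR false = true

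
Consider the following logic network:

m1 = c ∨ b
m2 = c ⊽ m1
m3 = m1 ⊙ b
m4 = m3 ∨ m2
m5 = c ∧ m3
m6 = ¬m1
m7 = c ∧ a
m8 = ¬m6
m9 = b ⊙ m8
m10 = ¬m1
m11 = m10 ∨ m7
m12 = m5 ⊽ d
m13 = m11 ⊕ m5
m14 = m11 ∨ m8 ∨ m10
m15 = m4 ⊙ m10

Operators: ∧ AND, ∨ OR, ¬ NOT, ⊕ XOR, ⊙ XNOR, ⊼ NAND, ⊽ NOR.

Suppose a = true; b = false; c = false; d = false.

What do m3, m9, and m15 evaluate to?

m1 = c OR b = false OR false = false
m2 = c NOR m1 = false NOR false = true
m3 = m1 XNOR b = false XNOR false = true
m4 = m3 OR m2 = true OR true = true
m6 = NOT m1 = NOT false = true
m8 = NOT m6 = NOT true = false
m9 = b XNOR m8 = false XNOR false = true
m10 = NOT m1 = NOT false = true
m15 = m4 XNOR m10 = true XNOR true = true

m3 = true  m9 = true  m15 = true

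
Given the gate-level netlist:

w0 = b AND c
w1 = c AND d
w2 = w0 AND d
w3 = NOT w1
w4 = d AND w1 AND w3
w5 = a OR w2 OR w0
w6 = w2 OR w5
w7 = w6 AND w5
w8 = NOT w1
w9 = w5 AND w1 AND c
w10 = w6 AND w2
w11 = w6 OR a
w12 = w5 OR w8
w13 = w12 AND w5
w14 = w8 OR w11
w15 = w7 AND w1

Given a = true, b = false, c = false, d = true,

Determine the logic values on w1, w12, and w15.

w0 = b AND c = false AND false = false
w1 = c AND d = false AND true = false
w2 = w0 AND d = false AND true = false
w5 = a OR w2 OR w0 = true OR false OR false = true
w6 = w2 OR w5 = false OR true = true
w7 = w6 AND w5 = true AND true = true
w8 = NOT w1 = NOT false = true
w12 = w5 OR w8 = true OR true = true
w15 = w7 AND w1 = true AND false = false

w1 = false  w12 = true  w15 = false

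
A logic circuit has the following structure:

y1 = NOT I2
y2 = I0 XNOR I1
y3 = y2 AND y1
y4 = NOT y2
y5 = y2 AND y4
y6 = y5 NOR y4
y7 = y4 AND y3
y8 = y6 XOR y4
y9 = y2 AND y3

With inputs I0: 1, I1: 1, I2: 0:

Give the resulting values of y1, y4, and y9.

y1 = 1  y4 = 0  y9 = 1

y1 = NOT I2 = NOT 0 = 1
y2 = I0 XNOR I1 = 1 XNOR 1 = 1
y3 = y2 AND y1 = 1 AND 1 = 1
y4 = NOT y2 = NOT 1 = 0
y9 = y2 AND y3 = 1 AND 1 = 1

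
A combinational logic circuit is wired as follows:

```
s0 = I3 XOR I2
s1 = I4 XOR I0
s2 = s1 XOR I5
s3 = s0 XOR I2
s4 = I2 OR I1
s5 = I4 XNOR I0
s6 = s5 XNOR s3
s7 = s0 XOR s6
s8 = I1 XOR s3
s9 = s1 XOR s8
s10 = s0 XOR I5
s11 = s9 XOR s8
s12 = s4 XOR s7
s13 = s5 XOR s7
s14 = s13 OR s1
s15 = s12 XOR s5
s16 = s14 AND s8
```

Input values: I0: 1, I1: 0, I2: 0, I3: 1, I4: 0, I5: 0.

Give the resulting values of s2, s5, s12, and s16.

s0 = I3 XOR I2 = 1 XOR 0 = 1
s1 = I4 XOR I0 = 0 XOR 1 = 1
s2 = s1 XOR I5 = 1 XOR 0 = 1
s3 = s0 XOR I2 = 1 XOR 0 = 1
s4 = I2 OR I1 = 0 OR 0 = 0
s5 = I4 XNOR I0 = 0 XNOR 1 = 0
s6 = s5 XNOR s3 = 0 XNOR 1 = 0
s7 = s0 XOR s6 = 1 XOR 0 = 1
s8 = I1 XOR s3 = 0 XOR 1 = 1
s12 = s4 XOR s7 = 0 XOR 1 = 1
s13 = s5 XOR s7 = 0 XOR 1 = 1
s14 = s13 OR s1 = 1 OR 1 = 1
s16 = s14 AND s8 = 1 AND 1 = 1

s2 = 1  s5 = 0  s12 = 1  s16 = 1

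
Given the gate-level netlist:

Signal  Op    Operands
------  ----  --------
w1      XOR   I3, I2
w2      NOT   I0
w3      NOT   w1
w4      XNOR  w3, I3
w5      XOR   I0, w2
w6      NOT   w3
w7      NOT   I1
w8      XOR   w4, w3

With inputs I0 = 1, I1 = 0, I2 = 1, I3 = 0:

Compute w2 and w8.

w2 = 0, w8 = 1

w1 = I3 XOR I2 = 0 XOR 1 = 1
w2 = NOT I0 = NOT 1 = 0
w3 = NOT w1 = NOT 1 = 0
w4 = w3 XNOR I3 = 0 XNOR 0 = 1
w8 = w4 XOR w3 = 1 XOR 0 = 1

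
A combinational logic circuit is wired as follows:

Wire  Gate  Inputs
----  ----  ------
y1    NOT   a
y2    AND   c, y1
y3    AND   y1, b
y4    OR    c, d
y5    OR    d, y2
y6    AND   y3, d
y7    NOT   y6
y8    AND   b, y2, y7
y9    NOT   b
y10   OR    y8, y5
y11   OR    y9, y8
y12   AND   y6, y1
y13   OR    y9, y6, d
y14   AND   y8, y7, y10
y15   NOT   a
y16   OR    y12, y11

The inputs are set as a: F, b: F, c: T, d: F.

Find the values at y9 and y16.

y9 = T, y16 = T

y1 = NOT a = NOT F = T
y2 = c AND y1 = T AND T = T
y3 = y1 AND b = T AND F = F
y6 = y3 AND d = F AND F = F
y7 = NOT y6 = NOT F = T
y8 = b AND y2 AND y7 = F AND T AND T = F
y9 = NOT b = NOT F = T
y11 = y9 OR y8 = T OR F = T
y12 = y6 AND y1 = F AND T = F
y16 = y12 OR y11 = F OR T = T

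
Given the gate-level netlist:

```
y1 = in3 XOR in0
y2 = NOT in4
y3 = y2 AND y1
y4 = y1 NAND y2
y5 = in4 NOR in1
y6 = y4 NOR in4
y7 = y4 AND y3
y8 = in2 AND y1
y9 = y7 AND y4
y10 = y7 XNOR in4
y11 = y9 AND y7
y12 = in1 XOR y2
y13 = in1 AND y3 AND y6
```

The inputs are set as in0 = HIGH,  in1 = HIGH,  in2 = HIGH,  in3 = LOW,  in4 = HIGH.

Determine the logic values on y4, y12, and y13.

y1 = in3 XOR in0 = LOW XOR HIGH = HIGH
y2 = NOT in4 = NOT HIGH = LOW
y3 = y2 AND y1 = LOW AND HIGH = LOW
y4 = y1 NAND y2 = HIGH NAND LOW = HIGH
y6 = y4 NOR in4 = HIGH NOR HIGH = LOW
y12 = in1 XOR y2 = HIGH XOR LOW = HIGH
y13 = in1 AND y3 AND y6 = HIGH AND LOW AND LOW = LOW

y4 = HIGH, y12 = HIGH, y13 = LOW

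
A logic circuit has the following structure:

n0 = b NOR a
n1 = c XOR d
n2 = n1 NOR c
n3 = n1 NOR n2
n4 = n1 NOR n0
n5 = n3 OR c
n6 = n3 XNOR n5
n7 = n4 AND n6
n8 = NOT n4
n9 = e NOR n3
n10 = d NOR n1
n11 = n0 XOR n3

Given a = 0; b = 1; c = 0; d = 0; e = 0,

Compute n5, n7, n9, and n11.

n0 = b NOR a = 1 NOR 0 = 0
n1 = c XOR d = 0 XOR 0 = 0
n2 = n1 NOR c = 0 NOR 0 = 1
n3 = n1 NOR n2 = 0 NOR 1 = 0
n4 = n1 NOR n0 = 0 NOR 0 = 1
n5 = n3 OR c = 0 OR 0 = 0
n6 = n3 XNOR n5 = 0 XNOR 0 = 1
n7 = n4 AND n6 = 1 AND 1 = 1
n9 = e NOR n3 = 0 NOR 0 = 1
n11 = n0 XOR n3 = 0 XOR 0 = 0

n5 = 0, n7 = 1, n9 = 1, n11 = 0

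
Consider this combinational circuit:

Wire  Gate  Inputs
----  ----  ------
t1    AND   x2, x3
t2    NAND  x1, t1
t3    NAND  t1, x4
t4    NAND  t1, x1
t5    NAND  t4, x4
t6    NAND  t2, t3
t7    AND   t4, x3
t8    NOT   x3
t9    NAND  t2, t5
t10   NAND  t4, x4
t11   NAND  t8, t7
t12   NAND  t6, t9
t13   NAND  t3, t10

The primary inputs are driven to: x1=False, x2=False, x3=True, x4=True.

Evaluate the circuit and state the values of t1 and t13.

t1 = x2 AND x3 = False AND True = False
t3 = t1 NAND x4 = False NAND True = True
t4 = t1 NAND x1 = False NAND False = True
t10 = t4 NAND x4 = True NAND True = False
t13 = t3 NAND t10 = True NAND False = True

t1 = False  t13 = True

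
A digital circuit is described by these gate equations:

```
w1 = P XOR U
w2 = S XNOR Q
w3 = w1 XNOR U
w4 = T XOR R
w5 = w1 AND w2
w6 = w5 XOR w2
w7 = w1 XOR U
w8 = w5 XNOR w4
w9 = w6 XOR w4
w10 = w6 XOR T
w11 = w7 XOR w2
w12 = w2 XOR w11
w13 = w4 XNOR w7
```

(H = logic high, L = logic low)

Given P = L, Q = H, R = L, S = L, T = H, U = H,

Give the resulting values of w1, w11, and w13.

w1 = H, w11 = L, w13 = L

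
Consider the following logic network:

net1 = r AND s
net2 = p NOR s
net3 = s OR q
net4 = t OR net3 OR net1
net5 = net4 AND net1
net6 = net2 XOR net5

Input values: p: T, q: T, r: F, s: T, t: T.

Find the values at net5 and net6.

net5 = F; net6 = F

net1 = r AND s = F AND T = F
net2 = p NOR s = T NOR T = F
net3 = s OR q = T OR T = T
net4 = t OR net3 OR net1 = T OR T OR F = T
net5 = net4 AND net1 = T AND F = F
net6 = net2 XOR net5 = F XOR F = F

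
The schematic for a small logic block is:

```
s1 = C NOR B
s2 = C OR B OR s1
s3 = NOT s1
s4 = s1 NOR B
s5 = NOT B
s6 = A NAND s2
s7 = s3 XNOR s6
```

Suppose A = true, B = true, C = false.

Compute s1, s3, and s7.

s1 = false; s3 = true; s7 = false

s1 = C NOR B = false NOR true = false
s2 = C OR B OR s1 = false OR true OR false = true
s3 = NOT s1 = NOT false = true
s6 = A NAND s2 = true NAND true = false
s7 = s3 XNOR s6 = true XNOR false = false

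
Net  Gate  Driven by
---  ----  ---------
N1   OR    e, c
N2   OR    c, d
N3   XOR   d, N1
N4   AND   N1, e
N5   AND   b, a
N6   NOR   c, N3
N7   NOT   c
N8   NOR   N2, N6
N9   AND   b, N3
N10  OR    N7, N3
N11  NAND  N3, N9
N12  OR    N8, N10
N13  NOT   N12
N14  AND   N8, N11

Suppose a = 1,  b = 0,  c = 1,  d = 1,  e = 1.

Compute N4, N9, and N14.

N1 = e OR c = 1 OR 1 = 1
N2 = c OR d = 1 OR 1 = 1
N3 = d XOR N1 = 1 XOR 1 = 0
N4 = N1 AND e = 1 AND 1 = 1
N6 = c NOR N3 = 1 NOR 0 = 0
N8 = N2 NOR N6 = 1 NOR 0 = 0
N9 = b AND N3 = 0 AND 0 = 0
N11 = N3 NAND N9 = 0 NAND 0 = 1
N14 = N8 AND N11 = 0 AND 1 = 0

N4 = 1, N9 = 0, N14 = 0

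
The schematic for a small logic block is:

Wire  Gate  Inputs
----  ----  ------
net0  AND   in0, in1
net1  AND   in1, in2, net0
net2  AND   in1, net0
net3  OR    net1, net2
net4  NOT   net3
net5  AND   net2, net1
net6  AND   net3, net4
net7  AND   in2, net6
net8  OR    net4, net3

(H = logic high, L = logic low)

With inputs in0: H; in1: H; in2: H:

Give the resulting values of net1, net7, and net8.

net0 = in0 AND in1 = H AND H = H
net1 = in1 AND in2 AND net0 = H AND H AND H = H
net2 = in1 AND net0 = H AND H = H
net3 = net1 OR net2 = H OR H = H
net4 = NOT net3 = NOT H = L
net6 = net3 AND net4 = H AND L = L
net7 = in2 AND net6 = H AND L = L
net8 = net4 OR net3 = L OR H = H

net1 = H, net7 = L, net8 = H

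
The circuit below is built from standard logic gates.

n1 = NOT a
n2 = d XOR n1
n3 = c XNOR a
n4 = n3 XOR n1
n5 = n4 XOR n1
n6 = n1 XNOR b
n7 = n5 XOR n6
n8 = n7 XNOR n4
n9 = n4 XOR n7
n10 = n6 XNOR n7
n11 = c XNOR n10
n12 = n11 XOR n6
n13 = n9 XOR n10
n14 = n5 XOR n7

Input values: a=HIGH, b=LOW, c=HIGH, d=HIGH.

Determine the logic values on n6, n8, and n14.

n1 = NOT a = NOT HIGH = LOW
n3 = c XNOR a = HIGH XNOR HIGH = HIGH
n4 = n3 XOR n1 = HIGH XOR LOW = HIGH
n5 = n4 XOR n1 = HIGH XOR LOW = HIGH
n6 = n1 XNOR b = LOW XNOR LOW = HIGH
n7 = n5 XOR n6 = HIGH XOR HIGH = LOW
n8 = n7 XNOR n4 = LOW XNOR HIGH = LOW
n14 = n5 XOR n7 = HIGH XOR LOW = HIGH

n6 = HIGH, n8 = LOW, n14 = HIGH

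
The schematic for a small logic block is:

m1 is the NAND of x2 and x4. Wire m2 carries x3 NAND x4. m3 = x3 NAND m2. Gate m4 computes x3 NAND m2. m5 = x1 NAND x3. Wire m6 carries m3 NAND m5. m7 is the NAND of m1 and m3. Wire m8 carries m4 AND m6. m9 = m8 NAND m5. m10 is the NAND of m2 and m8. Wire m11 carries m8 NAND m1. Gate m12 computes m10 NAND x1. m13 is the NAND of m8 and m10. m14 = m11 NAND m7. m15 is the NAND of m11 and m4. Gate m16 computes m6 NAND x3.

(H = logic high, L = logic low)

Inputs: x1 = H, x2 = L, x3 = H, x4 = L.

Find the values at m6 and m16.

m2 = x3 NAND x4 = H NAND L = H
m3 = x3 NAND m2 = H NAND H = L
m5 = x1 NAND x3 = H NAND H = L
m6 = m3 NAND m5 = L NAND L = H
m16 = m6 NAND x3 = H NAND H = L

m6 = H, m16 = L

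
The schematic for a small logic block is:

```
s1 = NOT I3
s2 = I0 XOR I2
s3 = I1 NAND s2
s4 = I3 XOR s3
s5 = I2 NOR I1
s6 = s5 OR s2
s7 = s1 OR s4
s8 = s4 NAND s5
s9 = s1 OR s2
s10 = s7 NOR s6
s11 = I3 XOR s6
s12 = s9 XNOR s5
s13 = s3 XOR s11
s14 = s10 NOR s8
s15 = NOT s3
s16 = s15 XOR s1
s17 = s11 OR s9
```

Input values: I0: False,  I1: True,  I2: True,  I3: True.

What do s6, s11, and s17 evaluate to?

s6 = True  s11 = False  s17 = True

s1 = NOT I3 = NOT True = False
s2 = I0 XOR I2 = False XOR True = True
s5 = I2 NOR I1 = True NOR True = False
s6 = s5 OR s2 = False OR True = True
s9 = s1 OR s2 = False OR True = True
s11 = I3 XOR s6 = True XOR True = False
s17 = s11 OR s9 = False OR True = True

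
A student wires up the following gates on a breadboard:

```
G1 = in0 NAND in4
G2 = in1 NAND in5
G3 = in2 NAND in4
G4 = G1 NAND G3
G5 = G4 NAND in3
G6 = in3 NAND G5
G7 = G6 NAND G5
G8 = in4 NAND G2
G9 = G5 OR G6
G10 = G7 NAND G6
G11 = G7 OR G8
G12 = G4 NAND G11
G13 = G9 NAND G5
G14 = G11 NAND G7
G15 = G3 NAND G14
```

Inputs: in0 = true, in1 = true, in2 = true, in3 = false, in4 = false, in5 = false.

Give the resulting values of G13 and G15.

G13 = false  G15 = false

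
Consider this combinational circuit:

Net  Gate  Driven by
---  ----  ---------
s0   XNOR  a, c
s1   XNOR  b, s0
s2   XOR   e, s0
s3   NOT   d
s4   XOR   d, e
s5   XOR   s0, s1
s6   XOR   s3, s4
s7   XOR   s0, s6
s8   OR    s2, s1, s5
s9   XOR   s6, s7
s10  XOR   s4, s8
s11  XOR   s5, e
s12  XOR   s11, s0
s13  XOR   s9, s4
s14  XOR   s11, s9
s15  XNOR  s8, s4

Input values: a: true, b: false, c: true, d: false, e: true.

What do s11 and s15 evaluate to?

s11 = false  s15 = true

s0 = a XNOR c = true XNOR true = true
s1 = b XNOR s0 = false XNOR true = false
s2 = e XOR s0 = true XOR true = false
s4 = d XOR e = false XOR true = true
s5 = s0 XOR s1 = true XOR false = true
s8 = s2 OR s1 OR s5 = false OR false OR true = true
s11 = s5 XOR e = true XOR true = false
s15 = s8 XNOR s4 = true XNOR true = true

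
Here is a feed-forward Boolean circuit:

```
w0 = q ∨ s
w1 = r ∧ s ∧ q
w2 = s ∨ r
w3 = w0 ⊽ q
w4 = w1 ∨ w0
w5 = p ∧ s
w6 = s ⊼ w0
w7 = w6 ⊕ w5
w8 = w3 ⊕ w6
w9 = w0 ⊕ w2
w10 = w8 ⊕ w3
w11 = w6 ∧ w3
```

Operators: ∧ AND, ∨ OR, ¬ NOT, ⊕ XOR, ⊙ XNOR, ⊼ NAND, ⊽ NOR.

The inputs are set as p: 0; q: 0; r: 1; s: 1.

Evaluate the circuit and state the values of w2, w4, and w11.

w2 = 1  w4 = 1  w11 = 0

w0 = q OR s = 0 OR 1 = 1
w1 = r AND s AND q = 1 AND 1 AND 0 = 0
w2 = s OR r = 1 OR 1 = 1
w3 = w0 NOR q = 1 NOR 0 = 0
w4 = w1 OR w0 = 0 OR 1 = 1
w6 = s NAND w0 = 1 NAND 1 = 0
w11 = w6 AND w3 = 0 AND 0 = 0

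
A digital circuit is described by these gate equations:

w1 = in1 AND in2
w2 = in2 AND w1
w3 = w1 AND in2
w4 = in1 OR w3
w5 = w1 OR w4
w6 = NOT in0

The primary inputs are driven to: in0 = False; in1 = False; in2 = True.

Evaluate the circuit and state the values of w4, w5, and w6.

w4 = False; w5 = False; w6 = True

w1 = in1 AND in2 = False AND True = False
w3 = w1 AND in2 = False AND True = False
w4 = in1 OR w3 = False OR False = False
w5 = w1 OR w4 = False OR False = False
w6 = NOT in0 = NOT False = True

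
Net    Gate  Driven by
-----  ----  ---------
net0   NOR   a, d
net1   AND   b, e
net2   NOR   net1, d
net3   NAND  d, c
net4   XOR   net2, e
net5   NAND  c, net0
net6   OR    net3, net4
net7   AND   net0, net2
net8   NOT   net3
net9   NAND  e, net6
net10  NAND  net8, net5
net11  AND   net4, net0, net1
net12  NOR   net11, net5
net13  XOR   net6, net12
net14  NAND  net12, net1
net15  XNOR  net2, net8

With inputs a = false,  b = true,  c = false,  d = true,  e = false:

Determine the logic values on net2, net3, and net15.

net1 = b AND e = true AND false = false
net2 = net1 NOR d = false NOR true = false
net3 = d NAND c = true NAND false = true
net8 = NOT net3 = NOT true = false
net15 = net2 XNOR net8 = false XNOR false = true

net2 = false, net3 = true, net15 = true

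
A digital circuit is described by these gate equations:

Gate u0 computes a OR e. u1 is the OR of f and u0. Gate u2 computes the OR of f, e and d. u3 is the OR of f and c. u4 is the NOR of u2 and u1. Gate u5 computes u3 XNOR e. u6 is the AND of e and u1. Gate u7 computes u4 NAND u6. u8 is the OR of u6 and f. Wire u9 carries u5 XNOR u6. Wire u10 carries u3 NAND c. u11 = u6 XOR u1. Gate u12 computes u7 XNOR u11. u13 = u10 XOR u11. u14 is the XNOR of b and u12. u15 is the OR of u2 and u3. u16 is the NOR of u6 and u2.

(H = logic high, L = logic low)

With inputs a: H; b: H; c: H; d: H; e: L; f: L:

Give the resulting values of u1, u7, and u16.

u1 = H, u7 = H, u16 = L

u0 = a OR e = H OR L = H
u1 = f OR u0 = L OR H = H
u2 = f OR e OR d = L OR L OR H = H
u4 = u2 NOR u1 = H NOR H = L
u6 = e AND u1 = L AND H = L
u7 = u4 NAND u6 = L NAND L = H
u16 = u6 NOR u2 = L NOR H = L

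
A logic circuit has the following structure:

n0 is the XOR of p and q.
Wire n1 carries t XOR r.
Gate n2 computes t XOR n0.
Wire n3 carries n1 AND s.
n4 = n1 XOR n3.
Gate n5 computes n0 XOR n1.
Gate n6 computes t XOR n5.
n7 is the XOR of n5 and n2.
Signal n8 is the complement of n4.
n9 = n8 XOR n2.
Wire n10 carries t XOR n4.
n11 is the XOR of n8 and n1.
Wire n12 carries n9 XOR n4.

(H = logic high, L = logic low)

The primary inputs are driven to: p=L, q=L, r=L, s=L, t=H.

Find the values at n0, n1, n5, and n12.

n0 = L  n1 = H  n5 = H  n12 = L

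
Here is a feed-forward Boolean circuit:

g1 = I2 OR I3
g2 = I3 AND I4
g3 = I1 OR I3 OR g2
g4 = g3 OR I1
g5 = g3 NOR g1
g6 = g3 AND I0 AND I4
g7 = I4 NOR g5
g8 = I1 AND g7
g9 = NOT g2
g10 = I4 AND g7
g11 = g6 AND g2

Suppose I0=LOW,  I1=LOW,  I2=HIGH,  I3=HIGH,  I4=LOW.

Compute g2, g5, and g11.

g1 = I2 OR I3 = HIGH OR HIGH = HIGH
g2 = I3 AND I4 = HIGH AND LOW = LOW
g3 = I1 OR I3 OR g2 = LOW OR HIGH OR LOW = HIGH
g5 = g3 NOR g1 = HIGH NOR HIGH = LOW
g6 = g3 AND I0 AND I4 = HIGH AND LOW AND LOW = LOW
g11 = g6 AND g2 = LOW AND LOW = LOW

g2 = LOW; g5 = LOW; g11 = LOW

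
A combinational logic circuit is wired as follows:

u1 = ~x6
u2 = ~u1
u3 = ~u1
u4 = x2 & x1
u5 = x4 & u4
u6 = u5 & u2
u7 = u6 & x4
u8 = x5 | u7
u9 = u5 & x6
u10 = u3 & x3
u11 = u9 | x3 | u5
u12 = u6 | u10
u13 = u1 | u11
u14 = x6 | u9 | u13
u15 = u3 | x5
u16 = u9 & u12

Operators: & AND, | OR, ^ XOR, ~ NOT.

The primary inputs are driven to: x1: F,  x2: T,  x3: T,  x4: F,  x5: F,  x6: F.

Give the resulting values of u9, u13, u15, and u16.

u1 = NOT x6 = NOT F = T
u2 = NOT u1 = NOT T = F
u3 = NOT u1 = NOT T = F
u4 = x2 AND x1 = T AND F = F
u5 = x4 AND u4 = F AND F = F
u6 = u5 AND u2 = F AND F = F
u9 = u5 AND x6 = F AND F = F
u10 = u3 AND x3 = F AND T = F
u11 = u9 OR x3 OR u5 = F OR T OR F = T
u12 = u6 OR u10 = F OR F = F
u13 = u1 OR u11 = T OR T = T
u15 = u3 OR x5 = F OR F = F
u16 = u9 AND u12 = F AND F = F

u9 = F, u13 = T, u15 = F, u16 = F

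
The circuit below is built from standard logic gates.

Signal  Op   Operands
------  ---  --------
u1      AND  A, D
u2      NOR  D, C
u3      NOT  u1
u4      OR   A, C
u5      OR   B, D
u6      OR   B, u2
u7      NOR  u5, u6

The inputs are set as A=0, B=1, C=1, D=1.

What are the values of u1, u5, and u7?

u1 = 0; u5 = 1; u7 = 0

u1 = A AND D = 0 AND 1 = 0
u2 = D NOR C = 1 NOR 1 = 0
u5 = B OR D = 1 OR 1 = 1
u6 = B OR u2 = 1 OR 0 = 1
u7 = u5 NOR u6 = 1 NOR 1 = 0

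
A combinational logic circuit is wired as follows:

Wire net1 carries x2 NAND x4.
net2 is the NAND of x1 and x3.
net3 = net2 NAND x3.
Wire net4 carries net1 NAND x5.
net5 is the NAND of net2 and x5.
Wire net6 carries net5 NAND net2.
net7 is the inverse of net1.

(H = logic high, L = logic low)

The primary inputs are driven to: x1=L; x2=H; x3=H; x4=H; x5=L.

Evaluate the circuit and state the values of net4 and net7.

net1 = x2 NAND x4 = H NAND H = L
net4 = net1 NAND x5 = L NAND L = H
net7 = NOT net1 = NOT L = H

net4 = H, net7 = H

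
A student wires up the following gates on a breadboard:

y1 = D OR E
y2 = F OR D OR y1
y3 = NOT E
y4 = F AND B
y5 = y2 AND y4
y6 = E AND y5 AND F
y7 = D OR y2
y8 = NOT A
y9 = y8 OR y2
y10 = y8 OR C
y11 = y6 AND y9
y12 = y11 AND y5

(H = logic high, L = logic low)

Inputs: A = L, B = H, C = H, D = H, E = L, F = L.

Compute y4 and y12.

y1 = D OR E = H OR L = H
y2 = F OR D OR y1 = L OR H OR H = H
y4 = F AND B = L AND H = L
y5 = y2 AND y4 = H AND L = L
y6 = E AND y5 AND F = L AND L AND L = L
y8 = NOT A = NOT L = H
y9 = y8 OR y2 = H OR H = H
y11 = y6 AND y9 = L AND H = L
y12 = y11 AND y5 = L AND L = L

y4 = L  y12 = L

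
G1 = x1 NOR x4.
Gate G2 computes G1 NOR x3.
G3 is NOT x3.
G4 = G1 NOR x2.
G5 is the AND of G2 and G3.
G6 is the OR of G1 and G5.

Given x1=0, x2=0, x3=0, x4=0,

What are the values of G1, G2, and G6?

G1 = 1, G2 = 0, G6 = 1

G1 = x1 NOR x4 = 0 NOR 0 = 1
G2 = G1 NOR x3 = 1 NOR 0 = 0
G3 = NOT x3 = NOT 0 = 1
G5 = G2 AND G3 = 0 AND 1 = 0
G6 = G1 OR G5 = 1 OR 0 = 1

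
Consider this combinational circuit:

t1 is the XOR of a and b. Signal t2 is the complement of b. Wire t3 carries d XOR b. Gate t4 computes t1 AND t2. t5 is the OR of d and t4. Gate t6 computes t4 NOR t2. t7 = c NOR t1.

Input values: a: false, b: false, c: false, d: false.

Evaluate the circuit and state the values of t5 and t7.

t1 = a XOR b = false XOR false = false
t2 = NOT b = NOT false = true
t4 = t1 AND t2 = false AND true = false
t5 = d OR t4 = false OR false = false
t7 = c NOR t1 = false NOR false = true

t5 = false; t7 = true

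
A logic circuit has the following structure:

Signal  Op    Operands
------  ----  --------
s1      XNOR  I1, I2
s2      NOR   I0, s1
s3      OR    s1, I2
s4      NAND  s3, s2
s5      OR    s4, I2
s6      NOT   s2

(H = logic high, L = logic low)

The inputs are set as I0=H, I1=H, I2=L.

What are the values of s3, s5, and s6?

s1 = I1 XNOR I2 = H XNOR L = L
s2 = I0 NOR s1 = H NOR L = L
s3 = s1 OR I2 = L OR L = L
s4 = s3 NAND s2 = L NAND L = H
s5 = s4 OR I2 = H OR L = H
s6 = NOT s2 = NOT L = H

s3 = L  s5 = H  s6 = H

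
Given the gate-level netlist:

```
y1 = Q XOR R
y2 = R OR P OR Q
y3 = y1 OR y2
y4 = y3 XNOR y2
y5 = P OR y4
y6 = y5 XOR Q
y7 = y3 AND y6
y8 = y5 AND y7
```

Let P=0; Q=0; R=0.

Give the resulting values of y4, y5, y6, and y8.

y1 = Q XOR R = 0 XOR 0 = 0
y2 = R OR P OR Q = 0 OR 0 OR 0 = 0
y3 = y1 OR y2 = 0 OR 0 = 0
y4 = y3 XNOR y2 = 0 XNOR 0 = 1
y5 = P OR y4 = 0 OR 1 = 1
y6 = y5 XOR Q = 1 XOR 0 = 1
y7 = y3 AND y6 = 0 AND 1 = 0
y8 = y5 AND y7 = 1 AND 0 = 0

y4 = 1, y5 = 1, y6 = 1, y8 = 0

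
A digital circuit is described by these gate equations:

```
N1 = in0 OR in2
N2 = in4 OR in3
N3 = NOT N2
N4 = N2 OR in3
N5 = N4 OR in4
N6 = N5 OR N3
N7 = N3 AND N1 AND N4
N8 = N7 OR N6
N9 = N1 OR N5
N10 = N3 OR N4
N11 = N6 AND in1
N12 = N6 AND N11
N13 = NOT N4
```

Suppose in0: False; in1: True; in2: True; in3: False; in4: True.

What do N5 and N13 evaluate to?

N5 = True, N13 = False

N2 = in4 OR in3 = True OR False = True
N4 = N2 OR in3 = True OR False = True
N5 = N4 OR in4 = True OR True = True
N13 = NOT N4 = NOT True = False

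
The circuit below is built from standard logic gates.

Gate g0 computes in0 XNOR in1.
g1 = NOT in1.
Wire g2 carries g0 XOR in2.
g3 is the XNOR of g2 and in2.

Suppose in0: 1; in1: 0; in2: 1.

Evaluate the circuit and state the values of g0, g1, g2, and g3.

g0 = in0 XNOR in1 = 1 XNOR 0 = 0
g1 = NOT in1 = NOT 0 = 1
g2 = g0 XOR in2 = 0 XOR 1 = 1
g3 = g2 XNOR in2 = 1 XNOR 1 = 1

g0 = 0, g1 = 1, g2 = 1, g3 = 1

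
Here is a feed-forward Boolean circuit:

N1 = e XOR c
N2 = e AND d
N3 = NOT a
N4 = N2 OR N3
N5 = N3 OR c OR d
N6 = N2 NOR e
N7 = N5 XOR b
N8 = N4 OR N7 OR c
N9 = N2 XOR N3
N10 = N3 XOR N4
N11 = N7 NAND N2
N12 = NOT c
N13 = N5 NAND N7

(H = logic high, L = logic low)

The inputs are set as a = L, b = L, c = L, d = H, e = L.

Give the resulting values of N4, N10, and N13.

N4 = H; N10 = L; N13 = L

N2 = e AND d = L AND H = L
N3 = NOT a = NOT L = H
N4 = N2 OR N3 = L OR H = H
N5 = N3 OR c OR d = H OR L OR H = H
N7 = N5 XOR b = H XOR L = H
N10 = N3 XOR N4 = H XOR H = L
N13 = N5 NAND N7 = H NAND H = L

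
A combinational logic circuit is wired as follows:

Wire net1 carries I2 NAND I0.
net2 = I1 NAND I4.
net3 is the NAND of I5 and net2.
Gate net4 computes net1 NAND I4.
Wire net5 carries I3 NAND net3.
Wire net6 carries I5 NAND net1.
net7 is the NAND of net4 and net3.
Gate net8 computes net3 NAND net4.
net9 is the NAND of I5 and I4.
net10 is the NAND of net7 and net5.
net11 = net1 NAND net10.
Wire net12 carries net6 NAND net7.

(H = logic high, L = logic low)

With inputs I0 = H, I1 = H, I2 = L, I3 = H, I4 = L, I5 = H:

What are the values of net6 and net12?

net6 = L, net12 = H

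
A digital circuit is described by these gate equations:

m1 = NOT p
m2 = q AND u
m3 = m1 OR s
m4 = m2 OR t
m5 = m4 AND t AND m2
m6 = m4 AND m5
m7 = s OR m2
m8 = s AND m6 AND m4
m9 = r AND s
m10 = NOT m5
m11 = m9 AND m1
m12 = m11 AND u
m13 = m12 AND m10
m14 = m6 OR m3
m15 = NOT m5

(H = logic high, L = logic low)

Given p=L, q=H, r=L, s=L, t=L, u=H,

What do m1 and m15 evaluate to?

m1 = NOT p = NOT L = H
m2 = q AND u = H AND H = H
m4 = m2 OR t = H OR L = H
m5 = m4 AND t AND m2 = H AND L AND H = L
m15 = NOT m5 = NOT L = H

m1 = H, m15 = H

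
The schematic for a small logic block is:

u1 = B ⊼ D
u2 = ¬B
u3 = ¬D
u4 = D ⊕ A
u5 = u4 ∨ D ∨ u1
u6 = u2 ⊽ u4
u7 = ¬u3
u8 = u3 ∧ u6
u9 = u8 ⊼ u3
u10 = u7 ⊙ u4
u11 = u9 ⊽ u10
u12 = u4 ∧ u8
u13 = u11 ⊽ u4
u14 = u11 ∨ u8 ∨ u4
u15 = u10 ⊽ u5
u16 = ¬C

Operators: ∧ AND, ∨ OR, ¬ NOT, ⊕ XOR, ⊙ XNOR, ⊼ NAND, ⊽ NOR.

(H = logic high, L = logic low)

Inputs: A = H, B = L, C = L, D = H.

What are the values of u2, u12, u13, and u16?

u2 = NOT B = NOT L = H
u3 = NOT D = NOT H = L
u4 = D XOR A = H XOR H = L
u6 = u2 NOR u4 = H NOR L = L
u7 = NOT u3 = NOT L = H
u8 = u3 AND u6 = L AND L = L
u9 = u8 NAND u3 = L NAND L = H
u10 = u7 XNOR u4 = H XNOR L = L
u11 = u9 NOR u10 = H NOR L = L
u12 = u4 AND u8 = L AND L = L
u13 = u11 NOR u4 = L NOR L = H
u16 = NOT C = NOT L = H

u2 = H, u12 = L, u13 = H, u16 = H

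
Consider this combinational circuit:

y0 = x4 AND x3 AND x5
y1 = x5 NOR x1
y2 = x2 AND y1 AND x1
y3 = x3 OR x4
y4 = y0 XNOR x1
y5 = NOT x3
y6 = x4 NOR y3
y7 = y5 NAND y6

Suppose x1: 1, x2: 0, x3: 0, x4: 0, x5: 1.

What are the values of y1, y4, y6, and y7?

y1 = 0; y4 = 0; y6 = 1; y7 = 0

y0 = x4 AND x3 AND x5 = 0 AND 0 AND 1 = 0
y1 = x5 NOR x1 = 1 NOR 1 = 0
y3 = x3 OR x4 = 0 OR 0 = 0
y4 = y0 XNOR x1 = 0 XNOR 1 = 0
y5 = NOT x3 = NOT 0 = 1
y6 = x4 NOR y3 = 0 NOR 0 = 1
y7 = y5 NAND y6 = 1 NAND 1 = 0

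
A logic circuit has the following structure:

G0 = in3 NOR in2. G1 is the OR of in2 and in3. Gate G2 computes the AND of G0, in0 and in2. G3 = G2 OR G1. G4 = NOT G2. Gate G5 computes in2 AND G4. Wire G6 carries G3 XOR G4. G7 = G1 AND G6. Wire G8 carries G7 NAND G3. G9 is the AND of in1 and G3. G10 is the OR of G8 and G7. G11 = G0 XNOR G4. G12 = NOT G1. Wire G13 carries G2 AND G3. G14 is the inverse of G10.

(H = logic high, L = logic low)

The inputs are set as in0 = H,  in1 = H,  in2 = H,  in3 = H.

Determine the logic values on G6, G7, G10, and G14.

G0 = in3 NOR in2 = H NOR H = L
G1 = in2 OR in3 = H OR H = H
G2 = G0 AND in0 AND in2 = L AND H AND H = L
G3 = G2 OR G1 = L OR H = H
G4 = NOT G2 = NOT L = H
G6 = G3 XOR G4 = H XOR H = L
G7 = G1 AND G6 = H AND L = L
G8 = G7 NAND G3 = L NAND H = H
G10 = G8 OR G7 = H OR L = H
G14 = NOT G10 = NOT H = L

G6 = L, G7 = L, G10 = H, G14 = L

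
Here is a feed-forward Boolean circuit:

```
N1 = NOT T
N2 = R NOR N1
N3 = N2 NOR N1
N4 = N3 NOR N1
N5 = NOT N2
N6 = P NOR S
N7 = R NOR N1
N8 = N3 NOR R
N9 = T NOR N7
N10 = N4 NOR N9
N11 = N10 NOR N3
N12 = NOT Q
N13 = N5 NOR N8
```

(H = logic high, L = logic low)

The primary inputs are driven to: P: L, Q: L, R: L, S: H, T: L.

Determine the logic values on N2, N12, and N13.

N2 = L  N12 = H  N13 = L

N1 = NOT T = NOT L = H
N2 = R NOR N1 = L NOR H = L
N3 = N2 NOR N1 = L NOR H = L
N5 = NOT N2 = NOT L = H
N8 = N3 NOR R = L NOR L = H
N12 = NOT Q = NOT L = H
N13 = N5 NOR N8 = H NOR H = L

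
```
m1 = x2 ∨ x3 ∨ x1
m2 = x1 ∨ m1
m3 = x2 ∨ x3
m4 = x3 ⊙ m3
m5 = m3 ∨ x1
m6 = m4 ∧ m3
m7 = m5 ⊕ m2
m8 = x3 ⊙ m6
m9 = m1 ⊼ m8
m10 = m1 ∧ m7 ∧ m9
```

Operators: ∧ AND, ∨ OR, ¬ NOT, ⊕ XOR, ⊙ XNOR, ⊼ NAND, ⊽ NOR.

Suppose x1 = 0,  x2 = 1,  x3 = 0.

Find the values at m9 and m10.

m9 = 0; m10 = 0

m1 = x2 OR x3 OR x1 = 1 OR 0 OR 0 = 1
m2 = x1 OR m1 = 0 OR 1 = 1
m3 = x2 OR x3 = 1 OR 0 = 1
m4 = x3 XNOR m3 = 0 XNOR 1 = 0
m5 = m3 OR x1 = 1 OR 0 = 1
m6 = m4 AND m3 = 0 AND 1 = 0
m7 = m5 XOR m2 = 1 XOR 1 = 0
m8 = x3 XNOR m6 = 0 XNOR 0 = 1
m9 = m1 NAND m8 = 1 NAND 1 = 0
m10 = m1 AND m7 AND m9 = 1 AND 0 AND 0 = 0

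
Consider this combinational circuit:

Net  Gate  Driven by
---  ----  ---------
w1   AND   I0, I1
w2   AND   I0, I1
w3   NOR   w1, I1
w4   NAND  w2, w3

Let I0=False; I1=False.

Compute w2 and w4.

w2 = False, w4 = True

w1 = I0 AND I1 = False AND False = False
w2 = I0 AND I1 = False AND False = False
w3 = w1 NOR I1 = False NOR False = True
w4 = w2 NAND w3 = False NAND True = True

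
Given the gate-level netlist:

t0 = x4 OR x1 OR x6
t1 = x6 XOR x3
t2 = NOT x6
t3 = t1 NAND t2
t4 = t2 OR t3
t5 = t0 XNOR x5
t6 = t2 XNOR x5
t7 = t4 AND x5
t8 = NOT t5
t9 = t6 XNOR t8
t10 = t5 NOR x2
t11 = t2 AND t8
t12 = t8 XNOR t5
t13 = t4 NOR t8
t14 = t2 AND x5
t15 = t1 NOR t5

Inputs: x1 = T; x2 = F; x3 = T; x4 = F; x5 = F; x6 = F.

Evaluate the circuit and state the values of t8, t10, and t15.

t8 = T, t10 = T, t15 = F

t0 = x4 OR x1 OR x6 = F OR T OR F = T
t1 = x6 XOR x3 = F XOR T = T
t5 = t0 XNOR x5 = T XNOR F = F
t8 = NOT t5 = NOT F = T
t10 = t5 NOR x2 = F NOR F = T
t15 = t1 NOR t5 = T NOR F = F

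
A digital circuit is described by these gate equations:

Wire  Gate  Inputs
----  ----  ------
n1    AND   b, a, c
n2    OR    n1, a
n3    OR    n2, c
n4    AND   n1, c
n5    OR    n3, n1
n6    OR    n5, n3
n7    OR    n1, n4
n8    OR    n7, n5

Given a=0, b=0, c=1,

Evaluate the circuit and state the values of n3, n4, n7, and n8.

n1 = b AND a AND c = 0 AND 0 AND 1 = 0
n2 = n1 OR a = 0 OR 0 = 0
n3 = n2 OR c = 0 OR 1 = 1
n4 = n1 AND c = 0 AND 1 = 0
n5 = n3 OR n1 = 1 OR 0 = 1
n7 = n1 OR n4 = 0 OR 0 = 0
n8 = n7 OR n5 = 0 OR 1 = 1

n3 = 1, n4 = 0, n7 = 0, n8 = 1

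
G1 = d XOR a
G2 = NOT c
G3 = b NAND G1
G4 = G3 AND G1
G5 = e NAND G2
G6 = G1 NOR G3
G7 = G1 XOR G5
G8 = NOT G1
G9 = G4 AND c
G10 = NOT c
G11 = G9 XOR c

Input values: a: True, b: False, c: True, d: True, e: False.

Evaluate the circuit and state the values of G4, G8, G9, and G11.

G1 = d XOR a = True XOR True = False
G3 = b NAND G1 = False NAND False = True
G4 = G3 AND G1 = True AND False = False
G8 = NOT G1 = NOT False = True
G9 = G4 AND c = False AND True = False
G11 = G9 XOR c = False XOR True = True

G4 = False  G8 = True  G9 = False  G11 = True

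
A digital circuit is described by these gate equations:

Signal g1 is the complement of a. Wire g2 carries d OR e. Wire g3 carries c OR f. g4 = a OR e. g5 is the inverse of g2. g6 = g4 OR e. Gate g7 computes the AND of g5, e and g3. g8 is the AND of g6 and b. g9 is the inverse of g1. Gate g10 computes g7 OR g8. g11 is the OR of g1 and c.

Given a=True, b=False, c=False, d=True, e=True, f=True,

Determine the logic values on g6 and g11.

g1 = NOT a = NOT True = False
g4 = a OR e = True OR True = True
g6 = g4 OR e = True OR True = True
g11 = g1 OR c = False OR False = False

g6 = True, g11 = False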